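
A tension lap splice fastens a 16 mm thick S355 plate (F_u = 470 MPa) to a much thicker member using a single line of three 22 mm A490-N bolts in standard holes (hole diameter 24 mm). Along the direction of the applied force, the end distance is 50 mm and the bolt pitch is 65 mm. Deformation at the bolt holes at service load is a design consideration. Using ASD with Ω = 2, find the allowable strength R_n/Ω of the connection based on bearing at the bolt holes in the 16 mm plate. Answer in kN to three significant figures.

541 kN

Per bolt r_n = 1.2 l_c t F_u ≤ 2.4 d t F_u; upper limit = 2.4 × 22 × 16 × 470 / 1000 = 397.1 kN.
Edge bolt: l_c = 50 − 24/2 = 38 mm → 1.2 × 38 × 16 × 470 / 1000 = 342.9 → r_n = 342.9 kN.
Interior bolts: l_c = 65 − 24 = 41 mm → 1.2 × 41 × 16 × 470 / 1000 = 370 → r_n = 370 kN.
R_n = 1 × 342.9 + 2 × 370 = 1083 kN.
Allowable strength R_n/Ω = 1083 / 2 = 541 kN.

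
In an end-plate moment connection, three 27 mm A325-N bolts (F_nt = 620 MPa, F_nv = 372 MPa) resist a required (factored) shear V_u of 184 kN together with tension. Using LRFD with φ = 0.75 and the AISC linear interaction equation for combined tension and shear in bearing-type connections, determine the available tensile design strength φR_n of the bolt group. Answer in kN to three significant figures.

A_b = π·27²/4 = 572.6 mm²; f_rv = 184 × 1000 / (3 × 572.6) = 107.1 MPa.
F'_nt = 1.3 F_nt − (F_nt / φF_nv) f_rv = 1.3·620 − (620/(0.75·372))·107.1 = 568 MPa, capped at F_nt → F'_nt = 568 MPa.
R_n = F'_nt · A_b · n = 568 × 572.6 × 3 / 1000 = 975.5 kN.
Design strength φR_n = 0.75 × 975.5 = 732 kN.

732 kN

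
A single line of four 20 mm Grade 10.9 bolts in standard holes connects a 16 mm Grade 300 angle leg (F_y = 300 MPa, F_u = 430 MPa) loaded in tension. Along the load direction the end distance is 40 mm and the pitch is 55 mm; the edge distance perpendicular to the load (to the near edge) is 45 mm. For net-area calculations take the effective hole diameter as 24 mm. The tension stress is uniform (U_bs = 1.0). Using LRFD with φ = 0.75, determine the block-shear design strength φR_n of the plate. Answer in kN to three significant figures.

Shear plane L_v = 40 + 3·55 = 205 mm; A_gv = 205 × 16 = 3280 mm².
A_nv = (205 − 3.5·24) × 16 = 1936 mm².
A_nt = (45 − 0.5·24) × 16 = 528 mm².
0.6 F_u A_nv = 499.5 kN; 0.6 F_y A_gv = 590.4 kN → shear rupture governs the shear term.
R_n = 499.5 + 1.0 × 430 × 528 / 1000 = 726.5 kN.
Design strength φR_n = 0.75 × 726.5 = 545 kN.

545 kN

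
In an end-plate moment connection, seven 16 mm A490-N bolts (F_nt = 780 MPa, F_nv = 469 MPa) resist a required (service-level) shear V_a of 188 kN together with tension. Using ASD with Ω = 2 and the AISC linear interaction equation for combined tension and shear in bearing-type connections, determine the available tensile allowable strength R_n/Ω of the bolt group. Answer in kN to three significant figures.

A_b = π·16²/4 = 201.1 mm²; f_rv = 188 × 1000 / (7 × 201.1) = 133.6 MPa.
F'_nt = 1.3 F_nt − (Ω F_nt / F_nv) f_rv = 1.3·780 − (2·780/469)·133.6 = 569.7 MPa, capped at F_nt → F'_nt = 569.7 MPa.
R_n = F'_nt · A_b · n = 569.7 × 201.1 × 7 / 1000 = 801.8 kN.
Allowable strength R_n/Ω = 801.8 / 2 = 401 kN.

401 kN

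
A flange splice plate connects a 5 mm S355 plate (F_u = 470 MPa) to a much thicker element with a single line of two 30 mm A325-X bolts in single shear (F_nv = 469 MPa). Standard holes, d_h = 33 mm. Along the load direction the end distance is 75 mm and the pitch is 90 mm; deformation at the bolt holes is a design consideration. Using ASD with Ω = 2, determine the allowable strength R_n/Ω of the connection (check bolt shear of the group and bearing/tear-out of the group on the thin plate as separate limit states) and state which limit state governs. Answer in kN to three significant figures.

Bolt shear: A_b = π·30²/4 = 706.9 mm²; R_n = 469 × 706.9 × 2 × 1 / 1000 = 663 kN → 663 / 2 = 332 kN.
Bearing (1.2 l_c t F_u ≤ 2.4 d t F_u): upper limit = 2.4·30·5·470 / 1000 = 169.2 kN.
  Edge l_c = 75 − 33/2 = 58.5 → r_n = 165 kN; interior l_c = 90 − 33 = 57 → r_n = 160.7 kN.
  R_n,bearing = 1·165 + 1·160.7 = 325.7 kN → 325.7 / 2 = 163 kN.
Bearing governs: 163 kN.

163 kN (bearing governs)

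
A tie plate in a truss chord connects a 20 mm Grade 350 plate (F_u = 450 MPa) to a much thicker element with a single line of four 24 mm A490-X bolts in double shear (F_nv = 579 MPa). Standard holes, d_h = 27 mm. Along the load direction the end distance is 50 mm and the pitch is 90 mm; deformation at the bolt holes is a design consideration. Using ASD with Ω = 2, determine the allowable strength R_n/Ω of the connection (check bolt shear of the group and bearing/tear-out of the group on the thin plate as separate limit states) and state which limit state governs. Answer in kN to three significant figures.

975 kN (bearing governs)

Bolt shear: A_b = π·24²/4 = 452.4 mm²; R_n = 579 × 452.4 × 4 × 2 / 1000 = 2095 kN → 2095 / 2 = 1050 kN.
Bearing (1.2 l_c t F_u ≤ 2.4 d t F_u): upper limit = 2.4·24·20·450 / 1000 = 518.4 kN.
  Edge l_c = 50 − 27/2 = 36.5 → r_n = 394.2 kN; interior l_c = 90 − 27 = 63 → r_n = 518.4 kN.
  R_n,bearing = 1·394.2 + 3·518.4 = 1949 kN → 1949 / 2 = 975 kN.
Bearing governs: 975 kN.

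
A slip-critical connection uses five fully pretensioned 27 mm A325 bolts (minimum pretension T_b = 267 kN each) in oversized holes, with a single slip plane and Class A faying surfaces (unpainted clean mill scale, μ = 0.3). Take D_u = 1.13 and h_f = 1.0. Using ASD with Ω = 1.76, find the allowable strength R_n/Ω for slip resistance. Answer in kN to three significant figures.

R_n = μ · D_u · h_f · T_b · n_s · n_b = 0.3 × 1.13 × 1.0 × 267 × 1 × 5 = 452.6 kN.
Allowable strength R_n/Ω = 452.6 / 1.76 = 257 kN.

257 kN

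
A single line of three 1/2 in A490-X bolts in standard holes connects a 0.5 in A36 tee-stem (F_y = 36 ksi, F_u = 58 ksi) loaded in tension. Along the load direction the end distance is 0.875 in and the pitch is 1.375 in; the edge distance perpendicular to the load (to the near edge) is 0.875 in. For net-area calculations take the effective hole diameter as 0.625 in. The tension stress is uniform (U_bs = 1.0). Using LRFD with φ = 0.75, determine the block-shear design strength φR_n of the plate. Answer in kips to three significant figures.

39.1 kips

Shear plane L_v = 0.875 + 2·1.375 = 3.625 in; A_gv = 3.625 × 0.5 = 1.812 in².
A_nv = (3.625 − 2.5·0.625) × 0.5 = 1.031 in².
A_nt = (0.875 − 0.5·0.625) × 0.5 = 0.2812 in².
0.6 F_u A_nv = 35.89 kips; 0.6 F_y A_gv = 39.15 kips → shear rupture governs the shear term.
R_n = 35.89 + 1.0 × 58 × 0.2812 = 52.2 kips.
Design strength φR_n = 0.75 × 52.2 = 39.1 kips.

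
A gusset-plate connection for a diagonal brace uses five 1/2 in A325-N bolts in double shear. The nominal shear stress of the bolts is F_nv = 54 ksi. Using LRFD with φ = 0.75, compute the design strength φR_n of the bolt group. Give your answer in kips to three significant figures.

A_b = π × 0.5² / 4 = 0.1963 in².
R_n = F_nv · A_b · n · n_s = 54 × 0.1963 × 5 × 2 = 106 kips.
Design strength φR_n = 0.75 × 106 = 79.5 kips.

79.5 kips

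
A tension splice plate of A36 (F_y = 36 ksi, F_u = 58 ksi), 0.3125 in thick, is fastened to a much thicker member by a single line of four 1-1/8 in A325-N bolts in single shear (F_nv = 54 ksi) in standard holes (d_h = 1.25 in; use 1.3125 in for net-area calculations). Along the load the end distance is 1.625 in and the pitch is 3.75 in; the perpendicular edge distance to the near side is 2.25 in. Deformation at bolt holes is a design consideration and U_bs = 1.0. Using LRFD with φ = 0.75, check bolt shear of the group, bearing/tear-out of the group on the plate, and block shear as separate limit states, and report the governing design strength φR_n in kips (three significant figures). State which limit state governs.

86.8 kips (block shear governs)

Bolt shear: A_b = π·1.125²/4 = 0.994 in²; R_n = 54 × 0.994 × 4 × 1 = 214.7 kips → 0.75 × 214.7 = 161 kips.
Bearing: edge l_c = 1, r_n = 21.75 kips; interior l_c = 2.5, r_n = 48.94 kips; R_n = 21.75 + 3·48.94 = 168.6 kips → 126 kips.
Block shear: A_gv = 4.023, A_nv = 2.588, A_nt = 0.498 in²; R_n = min(0.6F_uA_nv, 0.6F_yA_gv) + U_bs·F_u·A_nt = 115.8 kips → 86.8 kips.
Block shear governs: 86.8 kips.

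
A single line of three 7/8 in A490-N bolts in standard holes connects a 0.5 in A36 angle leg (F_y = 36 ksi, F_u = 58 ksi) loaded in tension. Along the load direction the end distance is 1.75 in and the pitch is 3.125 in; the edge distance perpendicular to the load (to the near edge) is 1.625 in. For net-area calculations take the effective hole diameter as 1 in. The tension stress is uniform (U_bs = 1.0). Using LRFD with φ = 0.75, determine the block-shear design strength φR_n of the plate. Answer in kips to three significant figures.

89.3 kips

Shear plane L_v = 1.75 + 2·3.125 = 8 in; A_gv = 8 × 0.5 = 4 in².
A_nv = (8 − 2.5·1) × 0.5 = 2.75 in².
A_nt = (1.625 − 0.5·1) × 0.5 = 0.5625 in².
0.6 F_u A_nv = 95.7 kips; 0.6 F_y A_gv = 86.4 kips → shear yielding governs the shear term.
R_n = 86.4 + 1.0 × 58 × 0.5625 = 119 kips.
Design strength φR_n = 0.75 × 119 = 89.3 kips.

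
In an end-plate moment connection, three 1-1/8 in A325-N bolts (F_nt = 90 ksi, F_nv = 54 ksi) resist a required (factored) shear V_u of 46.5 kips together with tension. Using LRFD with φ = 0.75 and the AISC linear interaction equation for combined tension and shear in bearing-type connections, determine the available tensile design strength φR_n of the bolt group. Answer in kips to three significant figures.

184 kips

A_b = π·1.125²/4 = 0.994 in²; f_rv = 46.5 / (3 × 0.994) = 15.59 ksi.
F'_nt = 1.3 F_nt − (F_nt / φF_nv) f_rv = 1.3·90 − (90/(0.75·54))·15.59 = 82.35 ksi, capped at F_nt → F'_nt = 82.35 ksi.
R_n = F'_nt · A_b · n = 82.35 × 0.994 × 3 = 245.6 kips.
Design strength φR_n = 0.75 × 245.6 = 184 kips.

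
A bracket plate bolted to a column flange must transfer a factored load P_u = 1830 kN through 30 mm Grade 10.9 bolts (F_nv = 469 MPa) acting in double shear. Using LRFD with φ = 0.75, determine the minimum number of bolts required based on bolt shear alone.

4 bolts

A_b = π·30²/4 = 706.9 mm².
Per-bolt design strength φR_n = 0.75 × 469 × 706.9 × 2 / 1000 = 497.3 kN.
n ≥ 1830 / 497.3 = 3.68 → use 4 bolts.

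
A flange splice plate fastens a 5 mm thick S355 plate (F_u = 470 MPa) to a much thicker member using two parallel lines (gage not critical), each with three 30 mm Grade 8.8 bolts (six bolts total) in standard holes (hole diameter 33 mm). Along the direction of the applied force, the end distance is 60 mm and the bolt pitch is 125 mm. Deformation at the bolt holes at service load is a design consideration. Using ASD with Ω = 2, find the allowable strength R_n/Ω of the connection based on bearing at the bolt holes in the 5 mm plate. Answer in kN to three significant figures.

Per bolt r_n = 1.2 l_c t F_u ≤ 2.4 d t F_u; upper limit = 2.4 × 30 × 5 × 470 / 1000 = 169.2 kN.
Edge bolt: l_c = 60 − 33/2 = 43.5 mm → 1.2 × 43.5 × 5 × 470 / 1000 = 122.7 → r_n = 122.7 kN.
Interior bolts: l_c = 125 − 33 = 92 mm → 1.2 × 92 × 5 × 470 / 1000 = 259.4 → r_n = 169.2 kN.
R_n = 2 × 122.7 + 4 × 169.2 = 922.1 kN.
Allowable strength R_n/Ω = 922.1 / 2 = 461 kN.

461 kN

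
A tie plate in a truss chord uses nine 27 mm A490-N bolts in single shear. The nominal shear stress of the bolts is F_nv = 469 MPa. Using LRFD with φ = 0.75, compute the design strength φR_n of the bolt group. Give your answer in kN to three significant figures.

A_b = π × 27² / 4 = 572.6 mm².
R_n = F_nv · A_b · n · n_s = 469 × 572.6 × 9 × 1 / 1000 = 2417 kN.
Design strength φR_n = 0.75 × 2417 = 1810 kN.

1810 kN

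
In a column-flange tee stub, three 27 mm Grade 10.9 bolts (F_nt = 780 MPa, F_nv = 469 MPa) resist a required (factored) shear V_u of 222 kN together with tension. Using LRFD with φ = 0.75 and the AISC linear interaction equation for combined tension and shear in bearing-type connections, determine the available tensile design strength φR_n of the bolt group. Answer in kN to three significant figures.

A_b = π·27²/4 = 572.6 mm²; f_rv = 222 × 1000 / (3 × 572.6) = 129.2 MPa.
F'_nt = 1.3 F_nt − (F_nt / φF_nv) f_rv = 1.3·780 − (780/(0.75·469))·129.2 = 727.4 MPa, capped at F_nt → F'_nt = 727.4 MPa.
R_n = F'_nt · A_b · n = 727.4 × 572.6 × 3 / 1000 = 1249 kN.
Design strength φR_n = 0.75 × 1249 = 937 kN.

937 kN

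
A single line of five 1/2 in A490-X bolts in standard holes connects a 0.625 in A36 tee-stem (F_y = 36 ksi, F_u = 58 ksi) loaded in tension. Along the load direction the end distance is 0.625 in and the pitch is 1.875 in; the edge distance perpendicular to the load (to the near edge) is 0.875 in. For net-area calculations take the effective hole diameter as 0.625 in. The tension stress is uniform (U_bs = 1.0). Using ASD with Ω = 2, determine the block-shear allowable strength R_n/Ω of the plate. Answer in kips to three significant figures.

65 kips

Shear plane L_v = 0.625 + 4·1.875 = 8.125 in; A_gv = 8.125 × 0.625 = 5.078 in².
A_nv = (8.125 − 4.5·0.625) × 0.625 = 3.32 in².
A_nt = (0.875 − 0.5·0.625) × 0.625 = 0.3516 in².
0.6 F_u A_nv = 115.5 kips; 0.6 F_y A_gv = 109.7 kips → shear yielding governs the shear term.
R_n = 109.7 + 1.0 × 58 × 0.3516 = 130.1 kips.
Allowable strength R_n/Ω = 130.1 / 2 = 65 kips.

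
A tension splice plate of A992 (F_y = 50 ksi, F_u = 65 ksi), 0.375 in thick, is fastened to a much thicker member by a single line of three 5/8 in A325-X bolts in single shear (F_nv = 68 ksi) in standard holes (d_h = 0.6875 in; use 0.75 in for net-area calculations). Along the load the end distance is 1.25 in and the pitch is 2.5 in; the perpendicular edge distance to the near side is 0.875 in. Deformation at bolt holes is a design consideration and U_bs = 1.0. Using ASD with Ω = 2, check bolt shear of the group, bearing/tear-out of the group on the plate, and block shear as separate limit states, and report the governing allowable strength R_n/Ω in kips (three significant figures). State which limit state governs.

Bolt shear: A_b = π·0.625²/4 = 0.3068 in²; R_n = 68 × 0.3068 × 3 × 1 = 62.59 kips → 62.59 / 2 = 31.3 kips.
Bearing: edge l_c = 0.9062, r_n = 26.51 kips; interior l_c = 1.812, r_n = 36.56 kips; R_n = 26.51 + 2·36.56 = 99.63 kips → 49.8 kips.
Block shear: A_gv = 2.344, A_nv = 1.641, A_nt = 0.1875 in²; R_n = min(0.6F_uA_nv, 0.6F_yA_gv) + U_bs·F_u·A_nt = 76.17 kips → 38.1 kips.
Bolt shear governs: 31.3 kips.

31.3 kips (bolt shear governs)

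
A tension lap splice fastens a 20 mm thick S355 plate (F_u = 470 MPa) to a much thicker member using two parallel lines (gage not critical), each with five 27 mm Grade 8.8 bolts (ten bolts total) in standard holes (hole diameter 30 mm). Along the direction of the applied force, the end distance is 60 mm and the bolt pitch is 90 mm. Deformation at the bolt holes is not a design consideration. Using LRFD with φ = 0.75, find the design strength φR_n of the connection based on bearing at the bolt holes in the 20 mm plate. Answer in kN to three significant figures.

5520 kN

Per bolt r_n = 1.5 l_c t F_u ≤ 3.0 d t F_u; upper limit = 3.0 × 27 × 20 × 470 / 1000 = 761.4 kN.
Edge bolt: l_c = 60 − 30/2 = 45 mm → 1.5 × 45 × 20 × 470 / 1000 = 634.5 → r_n = 634.5 kN.
Interior bolts: l_c = 90 − 30 = 60 mm → 1.5 × 60 × 20 × 470 / 1000 = 846 → r_n = 761.4 kN.
R_n = 2 × 634.5 + 8 × 761.4 = 7360 kN.
Design strength φR_n = 0.75 × 7360 = 5520 kN.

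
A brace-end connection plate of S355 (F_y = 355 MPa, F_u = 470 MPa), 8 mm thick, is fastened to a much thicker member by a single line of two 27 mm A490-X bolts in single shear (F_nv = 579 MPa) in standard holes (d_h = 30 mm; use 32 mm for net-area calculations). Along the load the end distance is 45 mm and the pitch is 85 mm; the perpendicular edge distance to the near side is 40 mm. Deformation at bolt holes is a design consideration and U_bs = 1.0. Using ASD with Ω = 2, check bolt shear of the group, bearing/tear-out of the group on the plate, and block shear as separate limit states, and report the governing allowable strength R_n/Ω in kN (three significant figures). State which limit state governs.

138 kN (block shear governs)

Bolt shear: A_b = π·27²/4 = 572.6 mm²; R_n = 579 × 572.6 × 2 × 1 / 1000 = 663 kN → 663 / 2 = 332 kN.
Bearing: edge l_c = 30, r_n = 135.4 kN; interior l_c = 55, r_n = 243.6 kN; R_n = 135.4 + 1·243.6 = 379 kN → 190 kN.
Block shear: A_gv = 1040, A_nv = 656, A_nt = 192 mm²; R_n = min(0.6F_uA_nv, 0.6F_yA_gv) + U_bs·F_u·A_nt = 275.2 kN → 138 kN.
Block shear governs: 138 kN.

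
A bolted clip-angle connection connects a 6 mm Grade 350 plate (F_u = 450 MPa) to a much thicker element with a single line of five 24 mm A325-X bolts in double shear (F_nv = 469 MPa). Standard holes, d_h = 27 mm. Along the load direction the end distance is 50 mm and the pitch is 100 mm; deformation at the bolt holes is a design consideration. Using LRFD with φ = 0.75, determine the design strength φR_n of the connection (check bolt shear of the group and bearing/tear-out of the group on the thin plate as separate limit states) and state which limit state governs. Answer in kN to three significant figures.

Bolt shear: A_b = π·24²/4 = 452.4 mm²; R_n = 469 × 452.4 × 5 × 2 / 1000 = 2122 kN → 0.75 × 2122 = 1590 kN.
Bearing (1.2 l_c t F_u ≤ 2.4 d t F_u): upper limit = 2.4·24·6·450 / 1000 = 155.5 kN.
  Edge l_c = 50 − 27/2 = 36.5 → r_n = 118.3 kN; interior l_c = 100 − 27 = 73 → r_n = 155.5 kN.
  R_n,bearing = 1·118.3 + 4·155.5 = 740.3 kN → 0.75 × 740.3 = 555 kN.
Bearing governs: 555 kN.

555 kN (bearing governs)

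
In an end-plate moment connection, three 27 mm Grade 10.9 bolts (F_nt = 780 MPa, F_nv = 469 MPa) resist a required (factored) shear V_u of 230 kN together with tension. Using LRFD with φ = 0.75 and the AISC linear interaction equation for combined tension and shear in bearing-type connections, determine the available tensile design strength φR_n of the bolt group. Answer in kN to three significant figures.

A_b = π·27²/4 = 572.6 mm²; f_rv = 230 × 1000 / (3 × 572.6) = 133.9 MPa.
F'_nt = 1.3 F_nt − (F_nt / φF_nv) f_rv = 1.3·780 − (780/(0.75·469))·133.9 = 717.1 MPa, capped at F_nt → F'_nt = 717.1 MPa.
R_n = F'_nt · A_b · n = 717.1 × 572.6 × 3 / 1000 = 1232 kN.
Design strength φR_n = 0.75 × 1232 = 924 kN.

924 kN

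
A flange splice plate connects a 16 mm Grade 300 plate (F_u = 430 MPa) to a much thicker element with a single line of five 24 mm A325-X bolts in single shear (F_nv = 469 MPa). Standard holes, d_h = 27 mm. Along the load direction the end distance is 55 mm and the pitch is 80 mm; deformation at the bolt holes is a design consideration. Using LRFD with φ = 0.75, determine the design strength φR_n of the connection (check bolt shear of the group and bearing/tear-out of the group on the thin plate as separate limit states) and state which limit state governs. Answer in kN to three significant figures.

Bolt shear: A_b = π·24²/4 = 452.4 mm²; R_n = 469 × 452.4 × 5 × 1 / 1000 = 1061 kN → 0.75 × 1061 = 796 kN.
Bearing (1.2 l_c t F_u ≤ 2.4 d t F_u): upper limit = 2.4·24·16·430 / 1000 = 396.3 kN.
  Edge l_c = 55 − 27/2 = 41.5 → r_n = 342.6 kN; interior l_c = 80 − 27 = 53 → r_n = 396.3 kN.
  R_n,bearing = 1·342.6 + 4·396.3 = 1928 kN → 0.75 × 1928 = 1450 kN.
Bolt shear governs: 796 kN.

796 kN (bolt shear governs)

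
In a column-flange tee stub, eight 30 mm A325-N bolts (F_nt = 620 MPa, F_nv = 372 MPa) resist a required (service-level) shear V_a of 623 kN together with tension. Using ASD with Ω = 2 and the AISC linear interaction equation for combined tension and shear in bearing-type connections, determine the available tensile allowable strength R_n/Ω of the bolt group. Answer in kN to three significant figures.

A_b = π·30²/4 = 706.9 mm²; f_rv = 623 × 1000 / (8 × 706.9) = 110.2 MPa.
F'_nt = 1.3 F_nt − (Ω F_nt / F_nv) f_rv = 1.3·620 − (2·620/372)·110.2 = 438.8 MPa, capped at F_nt → F'_nt = 438.8 MPa.
R_n = F'_nt · A_b · n = 438.8 × 706.9 × 8 / 1000 = 2481 kN.
Allowable strength R_n/Ω = 2481 / 2 = 1240 kN.

1240 kN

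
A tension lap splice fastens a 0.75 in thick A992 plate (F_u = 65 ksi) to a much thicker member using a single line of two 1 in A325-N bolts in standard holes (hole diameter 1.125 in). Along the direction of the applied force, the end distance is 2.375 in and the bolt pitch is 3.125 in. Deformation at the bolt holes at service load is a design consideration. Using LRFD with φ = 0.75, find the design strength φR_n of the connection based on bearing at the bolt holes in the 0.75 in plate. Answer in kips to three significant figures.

Per bolt r_n = 1.2 l_c t F_u ≤ 2.4 d t F_u; upper limit = 2.4 × 1 × 0.75 × 65 = 117 kips.
Edge bolt: l_c = 2.375 − 1.125/2 = 1.812 in → 1.2 × 1.812 × 0.75 × 65 = 106 → r_n = 106 kips.
Interior bolts: l_c = 3.125 − 1.125 = 2 in → 1.2 × 2 × 0.75 × 65 = 117 → r_n = 117 kips.
R_n = 1 × 106 + 1 × 117 = 223 kips.
Design strength φR_n = 0.75 × 223 = 167 kips.

167 kips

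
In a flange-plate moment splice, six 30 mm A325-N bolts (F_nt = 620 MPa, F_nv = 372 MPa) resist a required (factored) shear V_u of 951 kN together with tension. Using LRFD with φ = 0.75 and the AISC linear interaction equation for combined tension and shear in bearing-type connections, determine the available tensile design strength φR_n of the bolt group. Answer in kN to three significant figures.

A_b = π·30²/4 = 706.9 mm²; f_rv = 951 × 1000 / (6 × 706.9) = 224.2 MPa.
F'_nt = 1.3 F_nt − (F_nt / φF_nv) f_rv = 1.3·620 − (620/(0.75·372))·224.2 = 307.7 MPa, capped at F_nt → F'_nt = 307.7 MPa.
R_n = F'_nt · A_b · n = 307.7 × 706.9 × 6 / 1000 = 1305 kN.
Design strength φR_n = 0.75 × 1305 = 979 kN.

979 kN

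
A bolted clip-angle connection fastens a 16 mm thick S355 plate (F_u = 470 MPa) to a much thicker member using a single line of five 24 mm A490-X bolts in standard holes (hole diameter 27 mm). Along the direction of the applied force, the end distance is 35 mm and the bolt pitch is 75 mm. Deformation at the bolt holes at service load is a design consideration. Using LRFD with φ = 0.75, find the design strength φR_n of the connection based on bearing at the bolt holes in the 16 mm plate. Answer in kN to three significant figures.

Per bolt r_n = 1.2 l_c t F_u ≤ 2.4 d t F_u; upper limit = 2.4 × 24 × 16 × 470 / 1000 = 433.2 kN.
Edge bolt: l_c = 35 − 27/2 = 21.5 mm → 1.2 × 21.5 × 16 × 470 / 1000 = 194 → r_n = 194 kN.
Interior bolts: l_c = 75 − 27 = 48 mm → 1.2 × 48 × 16 × 470 / 1000 = 433.2 → r_n = 433.2 kN.
R_n = 1 × 194 + 4 × 433.2 = 1927 kN.
Design strength φR_n = 0.75 × 1927 = 1440 kN.

1440 kN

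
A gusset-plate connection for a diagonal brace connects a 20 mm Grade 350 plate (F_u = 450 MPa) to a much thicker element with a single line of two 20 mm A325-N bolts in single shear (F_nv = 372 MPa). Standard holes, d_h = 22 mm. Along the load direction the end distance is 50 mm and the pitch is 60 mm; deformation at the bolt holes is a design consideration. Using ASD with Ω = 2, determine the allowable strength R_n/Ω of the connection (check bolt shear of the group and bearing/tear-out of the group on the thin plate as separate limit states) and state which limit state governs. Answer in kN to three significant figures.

117 kN (bolt shear governs)

Bolt shear: A_b = π·20²/4 = 314.2 mm²; R_n = 372 × 314.2 × 2 × 1 / 1000 = 233.7 kN → 233.7 / 2 = 117 kN.
Bearing (1.2 l_c t F_u ≤ 2.4 d t F_u): upper limit = 2.4·20·20·450 / 1000 = 432 kN.
  Edge l_c = 50 − 22/2 = 39 → r_n = 421.2 kN; interior l_c = 60 − 22 = 38 → r_n = 410.4 kN.
  R_n,bearing = 1·421.2 + 1·410.4 = 831.6 kN → 831.6 / 2 = 416 kN.
Bolt shear governs: 117 kN.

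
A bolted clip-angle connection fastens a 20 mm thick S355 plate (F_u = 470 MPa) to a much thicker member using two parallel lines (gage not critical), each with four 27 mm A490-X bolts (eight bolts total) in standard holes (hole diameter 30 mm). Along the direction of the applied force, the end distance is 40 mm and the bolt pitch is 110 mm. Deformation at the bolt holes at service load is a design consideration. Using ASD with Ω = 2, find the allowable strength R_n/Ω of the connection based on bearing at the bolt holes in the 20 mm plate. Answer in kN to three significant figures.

Per bolt r_n = 1.2 l_c t F_u ≤ 2.4 d t F_u; upper limit = 2.4 × 27 × 20 × 470 / 1000 = 609.1 kN.
Edge bolt: l_c = 40 − 30/2 = 25 mm → 1.2 × 25 × 20 × 470 / 1000 = 282 → r_n = 282 kN.
Interior bolts: l_c = 110 − 30 = 80 mm → 1.2 × 80 × 20 × 470 / 1000 = 902.4 → r_n = 609.1 kN.
R_n = 2 × 282 + 6 × 609.1 = 4219 kN.
Allowable strength R_n/Ω = 4219 / 2 = 2110 kN.

2110 kN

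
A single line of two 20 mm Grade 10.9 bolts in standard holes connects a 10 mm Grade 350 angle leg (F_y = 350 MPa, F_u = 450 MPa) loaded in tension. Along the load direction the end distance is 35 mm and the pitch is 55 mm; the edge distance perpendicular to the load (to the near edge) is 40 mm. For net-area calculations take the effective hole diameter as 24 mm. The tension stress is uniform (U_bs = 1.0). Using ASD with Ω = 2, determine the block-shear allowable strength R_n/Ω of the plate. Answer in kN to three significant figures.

Shear plane L_v = 35 + 1·55 = 90 mm; A_gv = 90 × 10 = 900 mm².
A_nv = (90 − 1.5·24) × 10 = 540 mm².
A_nt = (40 − 0.5·24) × 10 = 280 mm².
0.6 F_u A_nv = 145.8 kN; 0.6 F_y A_gv = 189 kN → shear rupture governs the shear term.
R_n = 145.8 + 1.0 × 450 × 280 / 1000 = 271.8 kN.
Allowable strength R_n/Ω = 271.8 / 2 = 136 kN.

136 kN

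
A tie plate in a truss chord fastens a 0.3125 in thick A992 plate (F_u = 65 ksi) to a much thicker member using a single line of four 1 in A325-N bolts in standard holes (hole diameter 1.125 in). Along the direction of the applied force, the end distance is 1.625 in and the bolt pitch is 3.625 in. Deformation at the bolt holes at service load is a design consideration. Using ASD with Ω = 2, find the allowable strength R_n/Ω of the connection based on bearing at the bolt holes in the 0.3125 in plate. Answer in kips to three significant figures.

86.1 kips

Per bolt r_n = 1.2 l_c t F_u ≤ 2.4 d t F_u; upper limit = 2.4 × 1 × 0.3125 × 65 = 48.75 kips.
Edge bolt: l_c = 1.625 − 1.125/2 = 1.062 in → 1.2 × 1.062 × 0.3125 × 65 = 25.9 → r_n = 25.9 kips.
Interior bolts: l_c = 3.625 − 1.125 = 2.5 in → 1.2 × 2.5 × 0.3125 × 65 = 60.94 → r_n = 48.75 kips.
R_n = 1 × 25.9 + 3 × 48.75 = 172.1 kips.
Allowable strength R_n/Ω = 172.1 / 2 = 86.1 kips.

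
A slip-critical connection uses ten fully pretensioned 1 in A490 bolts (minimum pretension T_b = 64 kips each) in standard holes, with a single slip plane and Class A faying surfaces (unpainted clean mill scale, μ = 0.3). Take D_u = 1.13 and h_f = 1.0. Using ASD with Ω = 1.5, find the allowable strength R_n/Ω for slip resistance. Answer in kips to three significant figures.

145 kips

R_n = μ · D_u · h_f · T_b · n_s · n_b = 0.3 × 1.13 × 1.0 × 64 × 1 × 10 = 217 kips.
Allowable strength R_n/Ω = 217 / 1.5 = 145 kips.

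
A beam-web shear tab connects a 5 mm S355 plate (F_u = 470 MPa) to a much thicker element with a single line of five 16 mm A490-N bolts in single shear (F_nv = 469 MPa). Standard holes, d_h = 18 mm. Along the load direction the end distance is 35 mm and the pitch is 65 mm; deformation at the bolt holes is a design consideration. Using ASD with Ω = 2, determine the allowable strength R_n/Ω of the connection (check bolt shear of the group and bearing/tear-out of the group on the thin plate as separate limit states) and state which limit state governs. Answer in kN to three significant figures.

217 kN (bearing governs)

Bolt shear: A_b = π·16²/4 = 201.1 mm²; R_n = 469 × 201.1 × 5 × 1 / 1000 = 471.5 kN → 471.5 / 2 = 236 kN.
Bearing (1.2 l_c t F_u ≤ 2.4 d t F_u): upper limit = 2.4·16·5·470 / 1000 = 90.24 kN.
  Edge l_c = 35 − 18/2 = 26 → r_n = 73.32 kN; interior l_c = 65 − 18 = 47 → r_n = 90.24 kN.
  R_n,bearing = 1·73.32 + 4·90.24 = 434.3 kN → 434.3 / 2 = 217 kN.
Bearing governs: 217 kN.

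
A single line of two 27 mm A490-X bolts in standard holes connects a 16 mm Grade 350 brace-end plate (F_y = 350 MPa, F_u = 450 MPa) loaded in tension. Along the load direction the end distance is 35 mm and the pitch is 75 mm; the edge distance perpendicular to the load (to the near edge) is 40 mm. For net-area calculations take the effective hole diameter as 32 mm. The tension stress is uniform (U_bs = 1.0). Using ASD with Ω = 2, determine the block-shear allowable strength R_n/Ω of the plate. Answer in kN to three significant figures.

220 kN

Shear plane L_v = 35 + 1·75 = 110 mm; A_gv = 110 × 16 = 1760 mm².
A_nv = (110 − 1.5·32) × 16 = 992 mm².
A_nt = (40 − 0.5·32) × 16 = 384 mm².
0.6 F_u A_nv = 267.8 kN; 0.6 F_y A_gv = 369.6 kN → shear rupture governs the shear term.
R_n = 267.8 + 1.0 × 450 × 384 / 1000 = 440.6 kN.
Allowable strength R_n/Ω = 440.6 / 2 = 220 kN.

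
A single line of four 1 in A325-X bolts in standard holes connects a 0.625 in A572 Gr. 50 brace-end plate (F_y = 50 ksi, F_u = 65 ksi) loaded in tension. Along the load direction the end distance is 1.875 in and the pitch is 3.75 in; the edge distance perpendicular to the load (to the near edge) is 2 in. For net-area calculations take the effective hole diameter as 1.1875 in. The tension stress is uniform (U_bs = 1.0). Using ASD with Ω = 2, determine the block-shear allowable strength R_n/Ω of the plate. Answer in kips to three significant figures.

138 kips

Shear plane L_v = 1.875 + 3·3.75 = 13.12 in; A_gv = 13.12 × 0.625 = 8.203 in².
A_nv = (13.12 − 3.5·1.1875) × 0.625 = 5.605 in².
A_nt = (2 − 0.5·1.1875) × 0.625 = 0.8789 in².
0.6 F_u A_nv = 218.6 kips; 0.6 F_y A_gv = 246.1 kips → shear rupture governs the shear term.
R_n = 218.6 + 1.0 × 65 × 0.8789 = 275.7 kips.
Allowable strength R_n/Ω = 275.7 / 2 = 138 kips.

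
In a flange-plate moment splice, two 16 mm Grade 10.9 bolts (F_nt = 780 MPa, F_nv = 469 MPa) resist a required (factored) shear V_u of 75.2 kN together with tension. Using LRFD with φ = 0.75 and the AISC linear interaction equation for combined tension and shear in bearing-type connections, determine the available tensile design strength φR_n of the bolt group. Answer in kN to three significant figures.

181 kN

A_b = π·16²/4 = 201.1 mm²; f_rv = 75.2 × 1000 / (2 × 201.1) = 187 MPa.
F'_nt = 1.3 F_nt − (F_nt / φF_nv) f_rv = 1.3·780 − (780/(0.75·469))·187 = 599.3 MPa, capped at F_nt → F'_nt = 599.3 MPa.
R_n = F'_nt · A_b · n = 599.3 × 201.1 × 2 / 1000 = 241 kN.
Design strength φR_n = 0.75 × 241 = 181 kN.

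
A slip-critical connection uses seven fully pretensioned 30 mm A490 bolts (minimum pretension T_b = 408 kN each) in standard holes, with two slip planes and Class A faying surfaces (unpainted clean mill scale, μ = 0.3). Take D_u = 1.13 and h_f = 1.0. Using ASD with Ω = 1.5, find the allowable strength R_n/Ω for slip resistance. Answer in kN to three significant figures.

R_n = μ · D_u · h_f · T_b · n_s · n_b = 0.3 × 1.13 × 1.0 × 408 × 2 × 7 = 1936 kN.
Allowable strength R_n/Ω = 1936 / 1.5 = 1290 kN.

1290 kN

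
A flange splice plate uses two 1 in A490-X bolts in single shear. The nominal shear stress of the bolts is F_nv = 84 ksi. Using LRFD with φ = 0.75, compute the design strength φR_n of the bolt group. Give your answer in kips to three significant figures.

A_b = π × 1² / 4 = 0.7854 in².
R_n = F_nv · A_b · n · n_s = 84 × 0.7854 × 2 × 1 = 131.9 kips.
Design strength φR_n = 0.75 × 131.9 = 99 kips.

99 kips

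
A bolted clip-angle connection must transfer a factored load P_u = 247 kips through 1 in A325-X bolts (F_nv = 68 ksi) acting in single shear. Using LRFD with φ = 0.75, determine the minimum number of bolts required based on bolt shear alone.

A_b = π·1²/4 = 0.7854 in².
Per-bolt design strength φR_n = 0.75 × 68 × 0.7854 × 1 = 40.06 kips.
n ≥ 247 / 40.06 = 6.166 → use 7 bolts.

7 bolts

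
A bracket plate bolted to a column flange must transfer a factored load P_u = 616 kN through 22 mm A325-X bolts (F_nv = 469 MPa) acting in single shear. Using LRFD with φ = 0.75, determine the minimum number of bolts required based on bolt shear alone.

5 bolts

A_b = π·22²/4 = 380.1 mm².
Per-bolt design strength φR_n = 0.75 × 469 × 380.1 × 1 / 1000 = 133.7 kN.
n ≥ 616 / 133.7 = 4.607 → use 5 bolts.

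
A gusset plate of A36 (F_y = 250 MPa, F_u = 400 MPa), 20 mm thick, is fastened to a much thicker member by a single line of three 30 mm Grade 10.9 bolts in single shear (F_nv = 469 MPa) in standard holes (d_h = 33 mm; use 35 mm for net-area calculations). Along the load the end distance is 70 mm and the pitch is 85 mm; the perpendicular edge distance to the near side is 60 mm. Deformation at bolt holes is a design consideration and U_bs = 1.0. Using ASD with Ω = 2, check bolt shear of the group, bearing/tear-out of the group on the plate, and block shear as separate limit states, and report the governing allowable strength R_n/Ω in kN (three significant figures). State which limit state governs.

Bolt shear: A_b = π·30²/4 = 706.9 mm²; R_n = 469 × 706.9 × 3 × 1 / 1000 = 994.5 kN → 994.5 / 2 = 497 kN.
Bearing: edge l_c = 53.5, r_n = 513.6 kN; interior l_c = 52, r_n = 499.2 kN; R_n = 513.6 + 2·499.2 = 1512 kN → 756 kN.
Block shear: A_gv = 4800, A_nv = 3050, A_nt = 850 mm²; R_n = min(0.6F_uA_nv, 0.6F_yA_gv) + U_bs·F_u·A_nt = 1060 kN → 530 kN.
Bolt shear governs: 497 kN.

497 kN (bolt shear governs)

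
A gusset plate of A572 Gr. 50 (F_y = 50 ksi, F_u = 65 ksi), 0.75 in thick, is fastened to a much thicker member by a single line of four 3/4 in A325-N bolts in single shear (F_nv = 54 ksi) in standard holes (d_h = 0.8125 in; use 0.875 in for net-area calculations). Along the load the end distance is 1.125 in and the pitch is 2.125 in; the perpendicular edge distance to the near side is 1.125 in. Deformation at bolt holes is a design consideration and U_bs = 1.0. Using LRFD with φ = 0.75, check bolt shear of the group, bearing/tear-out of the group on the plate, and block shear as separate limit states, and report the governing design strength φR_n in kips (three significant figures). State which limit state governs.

Bolt shear: A_b = π·0.75²/4 = 0.4418 in²; R_n = 54 × 0.4418 × 4 × 1 = 95.43 kips → 0.75 × 95.43 = 71.6 kips.
Bearing: edge l_c = 0.7188, r_n = 42.05 kips; interior l_c = 1.312, r_n = 76.78 kips; R_n = 42.05 + 3·76.78 = 272.4 kips → 204 kips.
Block shear: A_gv = 5.625, A_nv = 3.328, A_nt = 0.5156 in²; R_n = min(0.6F_uA_nv, 0.6F_yA_gv) + U_bs·F_u·A_nt = 163.3 kips → 122 kips.
Bolt shear governs: 71.6 kips.

71.6 kips (bolt shear governs)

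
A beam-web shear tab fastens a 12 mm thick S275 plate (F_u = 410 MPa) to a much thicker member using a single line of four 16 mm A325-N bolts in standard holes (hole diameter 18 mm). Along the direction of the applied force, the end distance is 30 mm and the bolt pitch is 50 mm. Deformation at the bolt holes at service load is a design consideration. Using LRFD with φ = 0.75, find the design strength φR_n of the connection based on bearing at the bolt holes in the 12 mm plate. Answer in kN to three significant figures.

518 kN

Per bolt r_n = 1.2 l_c t F_u ≤ 2.4 d t F_u; upper limit = 2.4 × 16 × 12 × 410 / 1000 = 188.9 kN.
Edge bolt: l_c = 30 − 18/2 = 21 mm → 1.2 × 21 × 12 × 410 / 1000 = 124 → r_n = 124 kN.
Interior bolts: l_c = 50 − 18 = 32 mm → 1.2 × 32 × 12 × 410 / 1000 = 188.9 → r_n = 188.9 kN.
R_n = 1 × 124 + 3 × 188.9 = 690.8 kN.
Design strength φR_n = 0.75 × 690.8 = 518 kN.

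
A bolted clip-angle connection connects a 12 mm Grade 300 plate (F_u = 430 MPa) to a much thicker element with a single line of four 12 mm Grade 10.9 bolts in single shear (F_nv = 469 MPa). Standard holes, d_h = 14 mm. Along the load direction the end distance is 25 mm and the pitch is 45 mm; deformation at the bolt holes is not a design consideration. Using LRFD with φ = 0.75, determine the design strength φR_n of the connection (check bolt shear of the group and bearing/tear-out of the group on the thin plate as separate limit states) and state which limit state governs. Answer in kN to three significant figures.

Bolt shear: A_b = π·12²/4 = 113.1 mm²; R_n = 469 × 113.1 × 4 × 1 / 1000 = 212.2 kN → 0.75 × 212.2 = 159 kN.
Bearing (1.5 l_c t F_u ≤ 3.0 d t F_u): upper limit = 3.0·12·12·430 / 1000 = 185.8 kN.
  Edge l_c = 25 − 14/2 = 18 → r_n = 139.3 kN; interior l_c = 45 − 14 = 31 → r_n = 185.8 kN.
  R_n,bearing = 1·139.3 + 3·185.8 = 696.6 kN → 0.75 × 696.6 = 522 kN.
Bolt shear governs: 159 kN.

159 kN (bolt shear governs)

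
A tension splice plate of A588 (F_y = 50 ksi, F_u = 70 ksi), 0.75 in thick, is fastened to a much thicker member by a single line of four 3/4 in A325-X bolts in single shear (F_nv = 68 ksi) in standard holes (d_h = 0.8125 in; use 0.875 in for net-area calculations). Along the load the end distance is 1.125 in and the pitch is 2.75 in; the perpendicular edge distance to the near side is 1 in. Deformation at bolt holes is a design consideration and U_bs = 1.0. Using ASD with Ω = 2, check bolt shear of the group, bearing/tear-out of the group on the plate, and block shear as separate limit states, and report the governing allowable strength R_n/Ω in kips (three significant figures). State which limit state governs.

60.1 kips (bolt shear governs)

Bolt shear: A_b = π·0.75²/4 = 0.4418 in²; R_n = 68 × 0.4418 × 4 × 1 = 120.2 kips → 120.2 / 2 = 60.1 kips.
Bearing: edge l_c = 0.7188, r_n = 45.28 kips; interior l_c = 1.938, r_n = 94.5 kips; R_n = 45.28 + 3·94.5 = 328.8 kips → 164 kips.
Block shear: A_gv = 7.031, A_nv = 4.734, A_nt = 0.4219 in²; R_n = min(0.6F_uA_nv, 0.6F_yA_gv) + U_bs·F_u·A_nt = 228.4 kips → 114 kips.
Bolt shear governs: 60.1 kips.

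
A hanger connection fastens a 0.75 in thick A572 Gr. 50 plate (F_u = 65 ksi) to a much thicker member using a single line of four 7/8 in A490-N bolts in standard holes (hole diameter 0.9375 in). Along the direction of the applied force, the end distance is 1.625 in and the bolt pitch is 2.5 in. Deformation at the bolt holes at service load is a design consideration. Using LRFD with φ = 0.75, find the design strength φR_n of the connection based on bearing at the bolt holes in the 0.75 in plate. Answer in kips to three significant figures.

256 kips

Per bolt r_n = 1.2 l_c t F_u ≤ 2.4 d t F_u; upper limit = 2.4 × 0.875 × 0.75 × 65 = 102.4 kips.
Edge bolt: l_c = 1.625 − 0.9375/2 = 1.156 in → 1.2 × 1.156 × 0.75 × 65 = 67.64 → r_n = 67.64 kips.
Interior bolts: l_c = 2.5 − 0.9375 = 1.562 in → 1.2 × 1.562 × 0.75 × 65 = 91.41 → r_n = 91.41 kips.
R_n = 1 × 67.64 + 3 × 91.41 = 341.9 kips.
Design strength φR_n = 0.75 × 341.9 = 256 kips.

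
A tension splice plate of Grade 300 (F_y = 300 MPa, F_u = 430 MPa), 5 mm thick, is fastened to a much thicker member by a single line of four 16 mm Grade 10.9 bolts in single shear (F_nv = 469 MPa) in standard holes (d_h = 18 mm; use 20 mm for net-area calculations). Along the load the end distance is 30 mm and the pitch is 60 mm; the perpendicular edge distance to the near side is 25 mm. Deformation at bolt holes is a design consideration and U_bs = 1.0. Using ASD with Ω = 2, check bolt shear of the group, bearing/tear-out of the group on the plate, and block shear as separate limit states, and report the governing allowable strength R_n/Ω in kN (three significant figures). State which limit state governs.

106 kN (block shear governs)

Bolt shear: A_b = π·16²/4 = 201.1 mm²; R_n = 469 × 201.1 × 4 × 1 / 1000 = 377.2 kN → 377.2 / 2 = 189 kN.
Bearing: edge l_c = 21, r_n = 54.18 kN; interior l_c = 42, r_n = 82.56 kN; R_n = 54.18 + 3·82.56 = 301.9 kN → 151 kN.
Block shear: A_gv = 1050, A_nv = 700, A_nt = 75 mm²; R_n = min(0.6F_uA_nv, 0.6F_yA_gv) + U_bs·F_u·A_nt = 212.8 kN → 106 kN.
Block shear governs: 106 kN.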